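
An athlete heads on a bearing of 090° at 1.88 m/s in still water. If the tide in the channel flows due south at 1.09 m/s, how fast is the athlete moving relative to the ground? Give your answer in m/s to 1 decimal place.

Taking east as x and north as y: velocity relative to the water = (1.880, 0.000) m/s; the water relative to ground = (0.000, -1.090) m/s.
Velocity relative to ground = (1.880, 0.000) + (0.000, -1.090) = (1.880, -1.090) m/s.
Speed = |(1.880, -1.090)| = 2.173 m/s.

2.2 m/s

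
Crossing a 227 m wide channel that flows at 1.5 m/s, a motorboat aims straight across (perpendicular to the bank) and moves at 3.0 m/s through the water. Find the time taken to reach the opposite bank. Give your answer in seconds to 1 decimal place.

The component of the motorboat's velocity perpendicular to the bank is 3.0 m/s.
Only the cross-stream component determines the crossing time; the current contributes nothing perpendicular to the bank.
Time = 227 / 3.000 = 75.667 s.

75.7 s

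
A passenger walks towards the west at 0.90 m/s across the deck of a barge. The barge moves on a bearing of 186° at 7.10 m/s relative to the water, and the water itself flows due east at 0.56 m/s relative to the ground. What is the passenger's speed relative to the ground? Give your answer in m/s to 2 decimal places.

In east/north components (m/s): passenger relative to barge = (-0.900, 0.000); barge relative to water = (-0.742, -7.061); water relative to ground = (0.560, 0.000).
Sum = (-1.082, -7.061) m/s.
Speed = |(-1.082, -7.061)| = 7.144 m/s.

7.14 m/s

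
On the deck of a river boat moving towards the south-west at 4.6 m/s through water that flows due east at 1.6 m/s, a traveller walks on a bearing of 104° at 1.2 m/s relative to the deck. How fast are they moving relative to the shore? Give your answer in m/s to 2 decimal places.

3.58 m/s

In east/north components (m/s): traveller relative to river boat = (1.164, -0.290); river boat relative to water = (-3.253, -3.253); water relative to ground = (1.600, 0.000).
Sum = (-0.488, -3.543) m/s.
Speed = |(-0.488, -3.543)| = 3.576 m/s.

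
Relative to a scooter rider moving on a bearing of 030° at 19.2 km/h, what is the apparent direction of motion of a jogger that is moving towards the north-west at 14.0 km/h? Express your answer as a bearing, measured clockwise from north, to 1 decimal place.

251.0°

Taking east as x and north as y: jogger velocity = (-9.899, 9.899) km/h; scooter rider velocity = (9.600, 16.628) km/h.
Velocity of jogger relative to scooter rider = (-9.899, 9.899) − (9.600, 16.628) = (-19.499, -6.728) km/h.
Bearing = atan2(-19.50, -6.73) = 250.96° clockwise from north.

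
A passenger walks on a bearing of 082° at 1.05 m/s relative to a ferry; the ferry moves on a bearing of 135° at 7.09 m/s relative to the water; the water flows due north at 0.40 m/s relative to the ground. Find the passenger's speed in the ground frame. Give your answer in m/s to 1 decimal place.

In east/north components (m/s): passenger relative to ferry = (1.040, 0.146); ferry relative to water = (5.013, -5.013); water relative to ground = (0.000, 0.400).
Sum = (6.053, -4.467) m/s.
Speed = |(6.053, -4.467)| = 7.523 m/s.

7.5 m/s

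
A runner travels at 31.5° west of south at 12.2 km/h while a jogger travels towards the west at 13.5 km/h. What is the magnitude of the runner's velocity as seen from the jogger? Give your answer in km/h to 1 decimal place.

Taking east as x and north as y: runner velocity = (-6.374, -10.402) km/h; jogger velocity = (-13.500, 0.000) km/h.
Velocity of runner relative to jogger = (-6.374, -10.402) − (-13.500, 0.000) = (7.126, -10.402) km/h.
Magnitude = |(7.126, -10.402)| = 12.609 km/h.

12.6 km/h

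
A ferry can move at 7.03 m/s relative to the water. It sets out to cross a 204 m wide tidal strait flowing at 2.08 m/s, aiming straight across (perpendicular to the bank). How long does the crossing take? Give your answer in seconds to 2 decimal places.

29.02 s

The component of the ferry's velocity perpendicular to the bank is 7.03 m/s.
Only the cross-stream component determines the crossing time; the current contributes nothing perpendicular to the bank.
Time = 204 / 7.030 = 29.018 s.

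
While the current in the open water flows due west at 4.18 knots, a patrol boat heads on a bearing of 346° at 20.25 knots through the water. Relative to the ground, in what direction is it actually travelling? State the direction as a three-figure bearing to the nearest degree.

Taking east as x and north as y: velocity relative to the water = (-4.899, 19.648) knots; the water relative to ground = (-4.180, 0.000) knots.
Velocity relative to ground = (-4.899, 19.648) + (-4.180, 0.000) = (-9.079, 19.648) knots.
Bearing = atan2(-9.08, 19.65) = 335.20° clockwise from north.

335°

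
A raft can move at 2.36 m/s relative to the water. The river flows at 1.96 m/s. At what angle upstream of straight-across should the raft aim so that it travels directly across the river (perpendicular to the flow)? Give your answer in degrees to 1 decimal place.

To cancel the current, the upstream component of the raft's velocity must equal the flow: 2.36 sin θ = 1.96.
sin θ = 1.96 / 2.36 = 0.8305.
θ = arcsin(0.8305) = 56.151°.

56.2°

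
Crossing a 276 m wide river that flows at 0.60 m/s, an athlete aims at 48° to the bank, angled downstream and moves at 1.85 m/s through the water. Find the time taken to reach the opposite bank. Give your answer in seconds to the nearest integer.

201 s

The component of the athlete's velocity perpendicular to the bank is 1.85 × sin 48° = 1.375 m/s.
Only the cross-stream component determines the crossing time; the current contributes nothing perpendicular to the bank.
Time = 276 / 1.375 = 200.754 s.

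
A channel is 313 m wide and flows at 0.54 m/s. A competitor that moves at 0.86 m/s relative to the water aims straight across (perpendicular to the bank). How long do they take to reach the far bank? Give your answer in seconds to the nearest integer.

The component of the competitor's velocity perpendicular to the bank is 0.86 m/s.
The flow acts along the bank and has no component across it.
Time = 313 / 0.860 = 363.953 s.

364 s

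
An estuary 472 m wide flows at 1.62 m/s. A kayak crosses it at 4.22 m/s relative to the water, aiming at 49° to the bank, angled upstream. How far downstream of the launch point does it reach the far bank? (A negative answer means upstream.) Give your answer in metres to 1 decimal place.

-170.2 m

Perpendicular speed = 3.185 m/s; crossing time = 472 / 3.185 = 148.201 s.
Net downstream speed = -1.149 m/s.
Drift = -1.149 × 148.201 = -170.219 m (upstream).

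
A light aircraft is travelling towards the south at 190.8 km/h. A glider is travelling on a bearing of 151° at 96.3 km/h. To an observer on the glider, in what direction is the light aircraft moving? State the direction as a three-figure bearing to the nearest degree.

Taking east as x and north as y: light aircraft velocity = (0.000, -190.800) km/h; glider velocity = (46.687, -84.226) km/h.
Velocity of light aircraft relative to glider = (0.000, -190.800) − (46.687, -84.226) = (-46.687, -106.574) km/h.
Bearing = atan2(-46.69, -106.57) = 203.66° clockwise from north.

204°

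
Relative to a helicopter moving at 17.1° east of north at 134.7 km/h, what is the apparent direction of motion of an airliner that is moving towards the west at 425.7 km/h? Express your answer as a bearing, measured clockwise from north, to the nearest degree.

Taking east as x and north as y: airliner velocity = (-425.700, 0.000) km/h; helicopter velocity = (39.607, 128.745) km/h.
Velocity of airliner relative to helicopter = (-425.700, 0.000) − (39.607, 128.745) = (-465.307, -128.745) km/h.
Bearing = atan2(-465.31, -128.75) = 254.53° clockwise from north.

255°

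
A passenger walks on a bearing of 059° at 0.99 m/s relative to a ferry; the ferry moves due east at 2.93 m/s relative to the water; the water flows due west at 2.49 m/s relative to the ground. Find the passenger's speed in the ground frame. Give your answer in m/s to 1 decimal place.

In east/north components (m/s): passenger relative to ferry = (0.849, 0.510); ferry relative to water = (2.930, 0.000); water relative to ground = (-2.490, 0.000).
Sum = (1.289, 0.510) m/s.
Speed = |(1.289, 0.510)| = 1.386 m/s.

1.4 m/s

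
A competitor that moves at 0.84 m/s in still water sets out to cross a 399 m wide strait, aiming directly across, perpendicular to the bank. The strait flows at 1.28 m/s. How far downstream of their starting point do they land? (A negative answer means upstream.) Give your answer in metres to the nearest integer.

Perpendicular speed = 0.840 m/s; crossing time = 399 / 0.840 = 475.000 s.
Net downstream speed = 1.280 m/s.
Drift = 1.280 × 475.000 = 608.000 m (downstream).

608 m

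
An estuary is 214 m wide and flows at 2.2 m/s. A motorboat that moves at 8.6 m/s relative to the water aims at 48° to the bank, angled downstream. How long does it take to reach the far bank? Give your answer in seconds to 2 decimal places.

33.48 s

The component of the motorboat's velocity perpendicular to the bank is 8.6 × sin 48° = 6.391 m/s.
The current is parallel to the bank, so it does not affect the crossing time.
Time = 214 / 6.391 = 33.484 s.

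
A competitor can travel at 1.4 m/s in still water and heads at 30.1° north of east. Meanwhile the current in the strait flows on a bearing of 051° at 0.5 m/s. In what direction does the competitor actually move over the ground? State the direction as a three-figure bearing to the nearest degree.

058°

Taking east as x and north as y: velocity relative to the water = (1.211, 0.702) m/s; the water relative to ground = (0.389, 0.315) m/s.
Velocity relative to ground = (1.211, 0.702) + (0.389, 0.315) = (1.600, 1.017) m/s.
Bearing = atan2(1.60, 1.02) = 57.56° clockwise from north.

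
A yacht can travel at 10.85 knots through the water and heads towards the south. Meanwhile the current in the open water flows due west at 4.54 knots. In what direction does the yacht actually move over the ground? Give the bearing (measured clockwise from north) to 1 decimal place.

Taking east as x and north as y: velocity relative to the water = (0.000, -10.850) knots; the water relative to ground = (-4.540, 0.000) knots.
Velocity relative to ground = (0.000, -10.850) + (-4.540, 0.000) = (-4.540, -10.850) knots.
Bearing = atan2(-4.54, -10.85) = 202.71° clockwise from north.

202.7°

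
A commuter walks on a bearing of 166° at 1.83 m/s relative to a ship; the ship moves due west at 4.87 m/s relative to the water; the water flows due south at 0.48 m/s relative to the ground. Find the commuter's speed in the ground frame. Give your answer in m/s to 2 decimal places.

In east/north components (m/s): commuter relative to ship = (0.443, -1.776); ship relative to water = (-4.870, 0.000); water relative to ground = (0.000, -0.480).
Sum = (-4.427, -2.256) m/s.
Speed = |(-4.427, -2.256)| = 4.969 m/s.

4.97 m/s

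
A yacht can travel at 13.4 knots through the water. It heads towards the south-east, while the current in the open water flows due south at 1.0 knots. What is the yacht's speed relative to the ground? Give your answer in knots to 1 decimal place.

Taking east as x and north as y: velocity relative to the water = (9.475, -9.475) knots; the water relative to ground = (0.000, -1.000) knots.
Velocity relative to ground = (9.475, -9.475) + (0.000, -1.000) = (9.475, -10.475) knots.
Speed = |(9.475, -10.475)| = 14.125 knots.

14.1 knots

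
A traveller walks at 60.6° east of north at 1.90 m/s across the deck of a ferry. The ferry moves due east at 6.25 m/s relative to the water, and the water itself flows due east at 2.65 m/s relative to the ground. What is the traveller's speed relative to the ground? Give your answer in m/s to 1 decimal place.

In east/north components (m/s): traveller relative to ferry = (1.655, 0.933); ferry relative to water = (6.250, 0.000); water relative to ground = (2.650, 0.000).
Sum = (10.555, 0.933) m/s.
Speed = |(10.555, 0.933)| = 10.596 m/s.

10.6 m/s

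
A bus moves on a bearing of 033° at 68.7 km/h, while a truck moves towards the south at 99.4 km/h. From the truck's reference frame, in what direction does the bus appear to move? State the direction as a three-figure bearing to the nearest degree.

Taking east as x and north as y: bus velocity = (37.417, 57.617) km/h; truck velocity = (0.000, -99.400) km/h.
Velocity of bus relative to truck = (37.417, 57.617) − (0.000, -99.400) = (37.417, 157.017) km/h.
Bearing = atan2(37.42, 157.02) = 13.40° clockwise from north.

013°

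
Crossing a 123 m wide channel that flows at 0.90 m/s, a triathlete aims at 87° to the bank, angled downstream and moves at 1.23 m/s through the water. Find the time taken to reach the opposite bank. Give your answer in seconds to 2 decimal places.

100.14 s

The component of the triathlete's velocity perpendicular to the bank is 1.23 × sin 87° = 1.228 m/s.
The flow acts along the bank and has no component across it.
Time = 123 / 1.228 = 100.137 s.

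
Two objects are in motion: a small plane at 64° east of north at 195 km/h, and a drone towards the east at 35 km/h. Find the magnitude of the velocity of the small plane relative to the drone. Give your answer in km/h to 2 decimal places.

164.26 km/h

Taking east as x and north as y: small plane velocity = (175.265, 85.482) km/h; drone velocity = (35.000, 0.000) km/h.
Velocity of small plane relative to drone = (175.265, 85.482) − (35.000, 0.000) = (140.265, 85.482) km/h.
Magnitude = |(140.265, 85.482)| = 164.260 km/h.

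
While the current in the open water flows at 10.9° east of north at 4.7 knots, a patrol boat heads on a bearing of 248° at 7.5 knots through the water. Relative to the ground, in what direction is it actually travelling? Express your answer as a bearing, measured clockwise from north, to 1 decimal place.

286.6°

Taking east as x and north as y: velocity relative to the water = (-6.954, -2.810) knots; the water relative to ground = (0.889, 4.615) knots.
Velocity relative to ground = (-6.954, -2.810) + (0.889, 4.615) = (-6.065, 1.806) knots.
Bearing = atan2(-6.07, 1.81) = 286.58° clockwise from north.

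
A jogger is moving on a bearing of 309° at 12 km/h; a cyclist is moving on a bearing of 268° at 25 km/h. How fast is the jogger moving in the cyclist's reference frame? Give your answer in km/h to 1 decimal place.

Taking east as x and north as y: jogger velocity = (-9.326, 7.552) km/h; cyclist velocity = (-24.985, -0.872) km/h.
Velocity of jogger relative to cyclist = (-9.326, 7.552) − (-24.985, -0.872) = (15.659, 8.424) km/h.
Magnitude = |(15.659, 8.424)| = 17.781 km/h.

17.8 km/h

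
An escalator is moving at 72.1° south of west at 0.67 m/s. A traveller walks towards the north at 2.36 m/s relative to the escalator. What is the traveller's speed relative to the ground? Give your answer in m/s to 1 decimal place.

Taking east as x and north as y: escalator velocity = (-0.206, -0.638) m/s; traveller velocity relative to escalator = (0.000, 2.360) m/s.
Velocity relative to ground = (-0.206, -0.638) + (0.000, 2.360) = (-0.206, 1.722) m/s.
Speed = |(-0.206, 1.722)| = 1.735 m/s.

1.7 m/s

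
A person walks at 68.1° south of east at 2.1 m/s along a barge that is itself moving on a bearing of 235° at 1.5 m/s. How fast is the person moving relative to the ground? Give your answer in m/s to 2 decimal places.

Taking east as x and north as y: barge velocity = (-1.229, -0.860) m/s; person velocity relative to barge = (0.783, -1.948) m/s.
Velocity relative to ground = (-1.229, -0.860) + (0.783, -1.948) = (-0.445, -2.809) m/s.
Speed = |(-0.445, -2.809)| = 2.844 m/s.

2.84 m/s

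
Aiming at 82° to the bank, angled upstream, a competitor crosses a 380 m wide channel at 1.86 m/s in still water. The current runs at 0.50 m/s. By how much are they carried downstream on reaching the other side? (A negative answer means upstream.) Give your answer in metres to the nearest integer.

Perpendicular speed = 1.842 m/s; crossing time = 380 / 1.842 = 206.309 s.
Net downstream speed = 0.241 m/s.
Drift = 0.241 × 206.309 = 49.749 m (downstream).

50 m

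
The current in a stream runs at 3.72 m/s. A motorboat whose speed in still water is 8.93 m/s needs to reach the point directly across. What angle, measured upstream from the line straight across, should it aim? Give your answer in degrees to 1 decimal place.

To cancel the current, the upstream component of the motorboat's velocity must equal the flow: 8.93 sin θ = 3.72.
sin θ = 3.72 / 8.93 = 0.4166.
θ = arcsin(0.4166) = 24.618°.

24.6°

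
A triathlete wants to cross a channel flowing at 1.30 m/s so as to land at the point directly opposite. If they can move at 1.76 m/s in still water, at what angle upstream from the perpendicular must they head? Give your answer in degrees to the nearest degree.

To cancel the current, the upstream component of the triathlete's velocity must equal the flow: 1.76 sin θ = 1.30.
sin θ = 1.30 / 1.76 = 0.7386.
θ = arcsin(0.7386) = 47.615°.

48°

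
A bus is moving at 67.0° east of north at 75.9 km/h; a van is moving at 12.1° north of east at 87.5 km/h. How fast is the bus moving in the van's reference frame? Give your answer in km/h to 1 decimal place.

Taking east as x and north as y: bus velocity = (69.866, 29.656) km/h; van velocity = (85.556, 18.342) km/h.
Velocity of bus relative to van = (69.866, 29.656) − (85.556, 18.342) = (-15.690, 11.315) km/h.
Magnitude = |(-15.690, 11.315)| = 19.344 km/h.

19.3 km/h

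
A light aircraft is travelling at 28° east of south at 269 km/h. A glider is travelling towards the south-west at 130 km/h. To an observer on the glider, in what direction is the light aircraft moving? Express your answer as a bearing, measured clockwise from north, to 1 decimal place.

Taking east as x and north as y: light aircraft velocity = (126.288, -237.513) km/h; glider velocity = (-91.924, -91.924) km/h.
Velocity of light aircraft relative to glider = (126.288, -237.513) − (-91.924, -91.924) = (218.212, -145.589) km/h.
Bearing = atan2(218.21, -145.59) = 123.71° clockwise from north.

123.7°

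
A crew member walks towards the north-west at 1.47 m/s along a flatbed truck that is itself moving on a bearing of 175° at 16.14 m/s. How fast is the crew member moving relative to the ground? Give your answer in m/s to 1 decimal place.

Taking east as x and north as y: flatbed truck velocity = (1.407, -16.079) m/s; crew member velocity relative to flatbed truck = (-1.039, 1.039) m/s.
Velocity relative to ground = (1.407, -16.079) + (-1.039, 1.039) = (0.367, -15.039) m/s.
Speed = |(0.367, -15.039)| = 15.044 m/s.

15.0 m/s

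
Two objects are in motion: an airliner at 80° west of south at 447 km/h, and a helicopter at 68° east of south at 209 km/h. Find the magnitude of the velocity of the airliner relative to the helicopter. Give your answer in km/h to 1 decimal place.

634.0 km/h

Taking east as x and north as y: airliner velocity = (-440.209, -77.621) km/h; helicopter velocity = (193.781, -78.293) km/h.
Velocity of airliner relative to helicopter = (-440.209, -77.621) − (193.781, -78.293) = (-633.990, 0.672) km/h.
Magnitude = |(-633.990, 0.672)| = 633.991 km/h.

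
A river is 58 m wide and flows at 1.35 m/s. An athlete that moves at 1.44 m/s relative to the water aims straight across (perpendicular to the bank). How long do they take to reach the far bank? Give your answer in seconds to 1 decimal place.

40.3 s

The component of the athlete's velocity perpendicular to the bank is 1.44 m/s.
Only the cross-stream component determines the crossing time; the current contributes nothing perpendicular to the bank.
Time = 58 / 1.440 = 40.278 s.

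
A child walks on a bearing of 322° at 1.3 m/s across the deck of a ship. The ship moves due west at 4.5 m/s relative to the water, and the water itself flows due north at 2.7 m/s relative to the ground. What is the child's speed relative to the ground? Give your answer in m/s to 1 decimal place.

6.5 m/s

In east/north components (m/s): child relative to ship = (-0.800, 1.024); ship relative to water = (-4.500, 0.000); water relative to ground = (0.000, 2.700).
Sum = (-5.300, 3.724) m/s.
Speed = |(-5.300, 3.724)| = 6.478 m/s.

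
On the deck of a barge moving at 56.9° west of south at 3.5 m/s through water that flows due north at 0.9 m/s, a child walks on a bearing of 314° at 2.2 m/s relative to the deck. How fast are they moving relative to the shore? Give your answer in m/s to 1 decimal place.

In east/north components (m/s): child relative to barge = (-1.583, 1.528); barge relative to water = (-2.932, -1.911); water relative to ground = (0.000, 0.900).
Sum = (-4.515, 0.517) m/s.
Speed = |(-4.515, 0.517)| = 4.544 m/s.

4.5 m/s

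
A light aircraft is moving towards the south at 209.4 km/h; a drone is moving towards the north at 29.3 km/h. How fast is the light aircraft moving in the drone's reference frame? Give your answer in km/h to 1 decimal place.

238.7 km/h

Taking east as x and north as y: light aircraft velocity = (0.000, -209.400) km/h; drone velocity = (0.000, 29.300) km/h.
Velocity of light aircraft relative to drone = (0.000, -209.400) − (0.000, 29.300) = (0.000, -238.700) km/h.
Magnitude = |(0.000, -238.700)| = 238.700 km/h.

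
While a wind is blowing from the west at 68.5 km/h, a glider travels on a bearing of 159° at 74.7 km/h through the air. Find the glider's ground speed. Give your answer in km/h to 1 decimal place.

118.1 km/h

Taking east as x and north as y: velocity relative to the air = (26.770, -69.738) km/h; the air relative to ground = (68.500, 0.000) km/h.
Velocity relative to ground = (26.770, -69.738) + (68.500, 0.000) = (95.270, -69.738) km/h.
Speed = |(95.270, -69.738)| = 118.067 km/h.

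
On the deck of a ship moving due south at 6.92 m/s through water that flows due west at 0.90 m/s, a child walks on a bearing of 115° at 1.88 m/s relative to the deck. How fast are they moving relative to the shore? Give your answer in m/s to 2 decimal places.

In east/north components (m/s): child relative to ship = (1.704, -0.795); ship relative to water = (0.000, -6.920); water relative to ground = (-0.900, 0.000).
Sum = (0.804, -7.715) m/s.
Speed = |(0.804, -7.715)| = 7.756 m/s.

7.76 m/s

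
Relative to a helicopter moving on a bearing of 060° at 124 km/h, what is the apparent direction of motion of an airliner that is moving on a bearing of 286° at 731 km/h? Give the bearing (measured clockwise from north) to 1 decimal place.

279.8°

Taking east as x and north as y: airliner velocity = (-702.682, 201.491) km/h; helicopter velocity = (107.387, 62.000) km/h.
Velocity of airliner relative to helicopter = (-702.682, 201.491) − (107.387, 62.000) = (-810.069, 139.491) km/h.
Bearing = atan2(-810.07, 139.49) = 279.77° clockwise from north.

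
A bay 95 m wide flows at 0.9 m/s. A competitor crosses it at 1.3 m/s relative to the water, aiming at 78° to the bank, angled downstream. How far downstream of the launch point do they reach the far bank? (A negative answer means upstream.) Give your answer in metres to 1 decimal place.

Perpendicular speed = 1.272 m/s; crossing time = 95 / 1.272 = 74.710 s.
Net downstream speed = 1.170 m/s.
Drift = 1.170 × 74.710 = 87.431 m (downstream).

87.4 m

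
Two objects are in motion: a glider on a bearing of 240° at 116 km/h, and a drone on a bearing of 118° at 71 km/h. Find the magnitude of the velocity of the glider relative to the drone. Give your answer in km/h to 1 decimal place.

165.0 km/h

Taking east as x and north as y: glider velocity = (-100.459, -58.000) km/h; drone velocity = (62.689, -33.332) km/h.
Velocity of glider relative to drone = (-100.459, -58.000) − (62.689, -33.332) = (-163.148, -24.668) km/h.
Magnitude = |(-163.148, -24.668)| = 165.003 km/h.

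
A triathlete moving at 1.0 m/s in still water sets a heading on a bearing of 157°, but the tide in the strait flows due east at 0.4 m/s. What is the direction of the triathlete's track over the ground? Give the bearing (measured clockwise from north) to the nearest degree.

139°

Taking east as x and north as y: velocity relative to the water = (0.391, -0.921) m/s; the water relative to ground = (0.400, 0.000) m/s.
Velocity relative to ground = (0.391, -0.921) + (0.400, 0.000) = (0.791, -0.921) m/s.
Bearing = atan2(0.79, -0.92) = 139.34° clockwise from north.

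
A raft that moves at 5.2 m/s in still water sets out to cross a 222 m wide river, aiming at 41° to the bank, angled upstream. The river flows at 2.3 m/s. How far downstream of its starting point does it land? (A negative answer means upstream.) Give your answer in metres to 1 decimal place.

-105.7 m

Perpendicular speed = 3.412 m/s; crossing time = 222 / 3.412 = 65.074 s.
Net downstream speed = -1.624 m/s.
Drift = -1.624 × 65.074 = -105.712 m (upstream).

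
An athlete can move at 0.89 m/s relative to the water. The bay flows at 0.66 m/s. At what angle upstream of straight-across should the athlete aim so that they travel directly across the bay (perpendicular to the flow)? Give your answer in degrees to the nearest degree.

48°

To cancel the current, the upstream component of the athlete's velocity must equal the flow: 0.89 sin θ = 0.66.
sin θ = 0.66 / 0.89 = 0.7416.
θ = arcsin(0.7416) = 47.866°.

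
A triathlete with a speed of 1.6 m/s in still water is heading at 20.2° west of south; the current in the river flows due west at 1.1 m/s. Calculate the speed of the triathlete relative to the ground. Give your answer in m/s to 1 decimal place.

Taking east as x and north as y: velocity relative to the water = (-0.552, -1.502) m/s; the water relative to ground = (-1.100, 0.000) m/s.
Velocity relative to ground = (-0.552, -1.502) + (-1.100, 0.000) = (-1.652, -1.502) m/s.
Speed = |(-1.652, -1.502)| = 2.233 m/s.

2.2 m/s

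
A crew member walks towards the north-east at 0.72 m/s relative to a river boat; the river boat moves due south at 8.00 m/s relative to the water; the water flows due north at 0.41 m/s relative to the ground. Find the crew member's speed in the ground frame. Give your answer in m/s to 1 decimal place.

7.1 m/s

In east/north components (m/s): crew member relative to river boat = (0.509, 0.509); river boat relative to water = (0.000, -8.000); water relative to ground = (0.000, 0.410).
Sum = (0.509, -7.081) m/s.
Speed = |(0.509, -7.081)| = 7.099 m/s.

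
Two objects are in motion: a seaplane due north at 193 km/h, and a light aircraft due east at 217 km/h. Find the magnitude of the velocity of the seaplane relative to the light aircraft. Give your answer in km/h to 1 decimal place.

290.4 km/h

Taking east as x and north as y: seaplane velocity = (0.000, 193.000) km/h; light aircraft velocity = (217.000, 0.000) km/h.
Velocity of seaplane relative to light aircraft = (0.000, 193.000) − (217.000, 0.000) = (-217.000, 193.000) km/h.
Magnitude = |(-217.000, 193.000)| = 290.410 km/h.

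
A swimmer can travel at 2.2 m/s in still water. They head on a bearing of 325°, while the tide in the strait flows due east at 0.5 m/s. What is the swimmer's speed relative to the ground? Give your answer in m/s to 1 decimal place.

2.0 m/s

Taking east as x and north as y: velocity relative to the water = (-1.262, 1.802) m/s; the water relative to ground = (0.500, 0.000) m/s.
Velocity relative to ground = (-1.262, 1.802) + (0.500, 0.000) = (-0.762, 1.802) m/s.
Speed = |(-0.762, 1.802)| = 1.957 m/s.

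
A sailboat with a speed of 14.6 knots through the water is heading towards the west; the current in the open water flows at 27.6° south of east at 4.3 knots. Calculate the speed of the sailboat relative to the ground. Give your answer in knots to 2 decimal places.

Taking east as x and north as y: velocity relative to the water = (-14.600, 0.000) knots; the water relative to ground = (3.811, -1.992) knots.
Velocity relative to ground = (-14.600, 0.000) + (3.811, -1.992) = (-10.789, -1.992) knots.
Speed = |(-10.789, -1.992)| = 10.972 knots.

10.97 knots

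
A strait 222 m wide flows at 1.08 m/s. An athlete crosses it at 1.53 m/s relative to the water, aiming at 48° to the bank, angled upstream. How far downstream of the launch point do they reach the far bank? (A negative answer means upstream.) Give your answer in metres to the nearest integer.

11 m

Perpendicular speed = 1.137 m/s; crossing time = 222 / 1.137 = 195.249 s.
Net downstream speed = 0.056 m/s.
Drift = 0.056 × 195.249 = 10.979 m (downstream).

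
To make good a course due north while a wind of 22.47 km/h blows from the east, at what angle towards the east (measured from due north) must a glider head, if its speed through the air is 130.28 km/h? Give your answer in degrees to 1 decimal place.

The wind pushes perpendicular to the desired track; the heading must have a component into the wind equal to 22.47 km/h: 130.28 sin θ = 22.47.
sin θ = 0.1725, so θ = 9.932°.

9.9°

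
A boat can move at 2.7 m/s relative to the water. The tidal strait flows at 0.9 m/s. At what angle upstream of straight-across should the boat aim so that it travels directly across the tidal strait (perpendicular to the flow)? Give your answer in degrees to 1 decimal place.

19.5°

To cancel the current, the upstream component of the boat's velocity must equal the flow: 2.7 sin θ = 0.9.
sin θ = 0.9 / 2.7 = 0.3333.
θ = arcsin(0.3333) = 19.471°.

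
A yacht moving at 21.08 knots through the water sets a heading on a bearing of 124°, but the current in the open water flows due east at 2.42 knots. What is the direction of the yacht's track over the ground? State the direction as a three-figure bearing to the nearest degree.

121°

Taking east as x and north as y: velocity relative to the water = (17.476, -11.788) knots; the water relative to ground = (2.420, 0.000) knots.
Velocity relative to ground = (17.476, -11.788) + (2.420, 0.000) = (19.896, -11.788) knots.
Bearing = atan2(19.90, -11.79) = 120.65° clockwise from north.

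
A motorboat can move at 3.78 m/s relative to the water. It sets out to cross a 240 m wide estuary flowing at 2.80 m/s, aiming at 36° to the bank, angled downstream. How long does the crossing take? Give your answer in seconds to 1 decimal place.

The component of the motorboat's velocity perpendicular to the bank is 3.78 × sin 36° = 2.222 m/s.
The flow acts along the bank and has no component across it.
Time = 240 / 2.222 = 108.019 s.

108.0 s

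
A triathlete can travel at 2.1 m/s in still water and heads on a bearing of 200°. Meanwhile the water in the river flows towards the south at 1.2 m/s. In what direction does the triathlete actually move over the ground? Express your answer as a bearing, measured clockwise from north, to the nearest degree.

Taking east as x and north as y: velocity relative to the water = (-0.718, -1.973) m/s; the water relative to ground = (0.000, -1.200) m/s.
Velocity relative to ground = (-0.718, -1.973) + (0.000, -1.200) = (-0.718, -3.173) m/s.
Bearing = atan2(-0.72, -3.17) = 192.75° clockwise from north.

193°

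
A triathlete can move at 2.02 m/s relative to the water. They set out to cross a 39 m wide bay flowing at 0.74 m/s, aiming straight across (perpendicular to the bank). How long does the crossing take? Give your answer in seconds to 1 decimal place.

The component of the triathlete's velocity perpendicular to the bank is 2.02 m/s.
The flow acts along the bank and has no component across it.
Time = 39 / 2.020 = 19.307 s.

19.3 s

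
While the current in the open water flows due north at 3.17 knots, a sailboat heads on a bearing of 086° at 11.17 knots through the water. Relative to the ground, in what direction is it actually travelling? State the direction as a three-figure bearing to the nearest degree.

Taking east as x and north as y: velocity relative to the water = (11.143, 0.779) knots; the water relative to ground = (0.000, 3.170) knots.
Velocity relative to ground = (11.143, 0.779) + (0.000, 3.170) = (11.143, 3.949) knots.
Bearing = atan2(11.14, 3.95) = 70.48° clockwise from north.

070°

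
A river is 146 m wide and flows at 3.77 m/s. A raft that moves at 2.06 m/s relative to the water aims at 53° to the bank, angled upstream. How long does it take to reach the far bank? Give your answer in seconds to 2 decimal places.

The component of the raft's velocity perpendicular to the bank is 2.06 × sin 53° = 1.645 m/s.
The current is parallel to the bank, so it does not affect the crossing time.
Time = 146 / 1.645 = 88.744 s.

88.74 s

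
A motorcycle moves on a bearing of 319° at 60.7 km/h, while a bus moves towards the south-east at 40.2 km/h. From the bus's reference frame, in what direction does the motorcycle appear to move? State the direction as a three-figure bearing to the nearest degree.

317°

Taking east as x and north as y: motorcycle velocity = (-39.823, 45.811) km/h; bus velocity = (28.426, -28.426) km/h.
Velocity of motorcycle relative to bus = (-39.823, 45.811) − (28.426, -28.426) = (-68.248, 74.237) km/h.
Bearing = atan2(-68.25, 74.24) = 317.41° clockwise from north.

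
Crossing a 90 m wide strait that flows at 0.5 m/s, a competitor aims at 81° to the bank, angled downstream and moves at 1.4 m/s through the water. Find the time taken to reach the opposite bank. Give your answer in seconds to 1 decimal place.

65.1 s

The component of the competitor's velocity perpendicular to the bank is 1.4 × sin 81° = 1.383 m/s.
Only the cross-stream component determines the crossing time; the current contributes nothing perpendicular to the bank.
Time = 90 / 1.383 = 65.087 s.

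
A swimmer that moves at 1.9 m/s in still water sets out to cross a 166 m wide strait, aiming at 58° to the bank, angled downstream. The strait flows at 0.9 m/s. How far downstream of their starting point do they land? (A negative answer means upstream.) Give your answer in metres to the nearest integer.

Perpendicular speed = 1.611 m/s; crossing time = 166 / 1.611 = 103.023 s.
Net downstream speed = 1.907 m/s.
Drift = 1.907 × 103.023 = 196.449 m (downstream).

196 m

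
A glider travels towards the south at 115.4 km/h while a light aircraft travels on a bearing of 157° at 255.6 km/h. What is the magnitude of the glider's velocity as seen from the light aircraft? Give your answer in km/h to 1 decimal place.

Taking east as x and north as y: glider velocity = (0.000, -115.400) km/h; light aircraft velocity = (99.871, -235.281) km/h.
Velocity of glider relative to light aircraft = (0.000, -115.400) − (99.871, -235.281) = (-99.871, 119.881) km/h.
Magnitude = |(-99.871, 119.881)| = 156.031 km/h.

156.0 km/h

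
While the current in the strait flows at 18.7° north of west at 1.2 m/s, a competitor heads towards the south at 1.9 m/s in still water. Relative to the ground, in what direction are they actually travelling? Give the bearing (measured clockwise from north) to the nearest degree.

Taking east as x and north as y: velocity relative to the water = (0.000, -1.900) m/s; the water relative to ground = (-1.137, 0.385) m/s.
Velocity relative to ground = (0.000, -1.900) + (-1.137, 0.385) = (-1.137, -1.515) m/s.
Bearing = atan2(-1.14, -1.52) = 216.87° clockwise from north.

217°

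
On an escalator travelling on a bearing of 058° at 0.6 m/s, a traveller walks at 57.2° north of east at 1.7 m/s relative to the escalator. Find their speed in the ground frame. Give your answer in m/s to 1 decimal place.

2.3 m/s

Taking east as x and north as y: escalator velocity = (0.509, 0.318) m/s; traveller velocity relative to escalator = (0.921, 1.429) m/s.
Velocity relative to ground = (0.509, 0.318) + (0.921, 1.429) = (1.430, 1.747) m/s.
Speed = |(1.430, 1.747)| = 2.257 m/s.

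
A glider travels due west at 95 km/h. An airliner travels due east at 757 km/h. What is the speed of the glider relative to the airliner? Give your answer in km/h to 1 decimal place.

Taking east as x and north as y: glider velocity = (-95.000, 0.000) km/h; airliner velocity = (757.000, 0.000) km/h.
Velocity of glider relative to airliner = (-95.000, 0.000) − (757.000, 0.000) = (-852.000, 0.000) km/h.
Magnitude = |(-852.000, 0.000)| = 852.000 km/h.

852.0 km/h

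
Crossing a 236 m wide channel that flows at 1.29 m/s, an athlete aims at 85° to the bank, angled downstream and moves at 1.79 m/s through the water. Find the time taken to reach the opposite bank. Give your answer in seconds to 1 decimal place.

The component of the athlete's velocity perpendicular to the bank is 1.79 × sin 85° = 1.783 m/s.
The current is parallel to the bank, so it does not affect the crossing time.
Time = 236 / 1.783 = 132.347 s.

132.3 s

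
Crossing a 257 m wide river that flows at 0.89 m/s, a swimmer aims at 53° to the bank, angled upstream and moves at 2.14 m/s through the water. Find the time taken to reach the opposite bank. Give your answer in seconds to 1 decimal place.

The component of the swimmer's velocity perpendicular to the bank is 2.14 × sin 53° = 1.709 m/s.
The flow acts along the bank and has no component across it.
Time = 257 / 1.709 = 150.373 s.

150.4 s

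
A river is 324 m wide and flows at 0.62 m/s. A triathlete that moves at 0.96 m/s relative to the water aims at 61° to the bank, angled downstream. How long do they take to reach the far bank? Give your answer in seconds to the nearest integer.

The component of the triathlete's velocity perpendicular to the bank is 0.96 × sin 61° = 0.840 m/s.
Only the cross-stream component determines the crossing time; the current contributes nothing perpendicular to the bank.
Time = 324 / 0.840 = 385.882 s.

386 s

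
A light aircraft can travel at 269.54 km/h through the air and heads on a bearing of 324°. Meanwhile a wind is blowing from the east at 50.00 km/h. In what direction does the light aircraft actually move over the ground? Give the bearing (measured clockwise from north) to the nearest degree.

316°

Taking east as x and north as y: velocity relative to the air = (-158.432, 218.062) km/h; the air relative to ground = (-50.000, 0.000) km/h.
Velocity relative to ground = (-158.432, 218.062) + (-50.000, 0.000) = (-208.432, 218.062) km/h.
Bearing = atan2(-208.43, 218.06) = 316.29° clockwise from north.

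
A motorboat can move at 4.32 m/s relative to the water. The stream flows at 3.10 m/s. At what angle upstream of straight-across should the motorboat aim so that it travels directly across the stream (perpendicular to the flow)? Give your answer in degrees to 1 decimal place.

45.9°

To cancel the current, the upstream component of the motorboat's velocity must equal the flow: 4.32 sin θ = 3.10.
sin θ = 3.10 / 4.32 = 0.7176.
θ = arcsin(0.7176) = 45.856°.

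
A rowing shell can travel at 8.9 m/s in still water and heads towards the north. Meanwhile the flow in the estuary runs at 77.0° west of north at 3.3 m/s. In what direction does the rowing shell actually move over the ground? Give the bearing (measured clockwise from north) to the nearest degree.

Taking east as x and north as y: velocity relative to the water = (0.000, 8.900) m/s; the water relative to ground = (-3.215, 0.742) m/s.
Velocity relative to ground = (0.000, 8.900) + (-3.215, 0.742) = (-3.215, 9.642) m/s.
Bearing = atan2(-3.22, 9.64) = 341.56° clockwise from north.

342°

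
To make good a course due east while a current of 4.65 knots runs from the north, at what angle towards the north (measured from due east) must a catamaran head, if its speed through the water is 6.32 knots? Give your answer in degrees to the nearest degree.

47°

The current pushes perpendicular to the desired track; the heading must have a component into the current equal to 4.65 knots: 6.32 sin θ = 4.65.
sin θ = 0.7358, so θ = 47.371°.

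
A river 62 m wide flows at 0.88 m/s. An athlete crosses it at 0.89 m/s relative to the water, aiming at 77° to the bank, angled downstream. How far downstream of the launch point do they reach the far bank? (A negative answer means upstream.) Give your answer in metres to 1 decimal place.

77.2 m

Perpendicular speed = 0.867 m/s; crossing time = 62 / 0.867 = 71.495 s.
Net downstream speed = 1.080 m/s.
Drift = 1.080 × 71.495 = 77.230 m (downstream).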